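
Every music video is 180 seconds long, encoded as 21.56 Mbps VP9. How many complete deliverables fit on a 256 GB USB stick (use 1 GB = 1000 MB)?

527

Per item: 21.560 Mbps × 180 s = 3,881 Mb = 485.1 MB.
Capacity: 256 GB = 2,048,000 Mb; 527.73 items → 527 complete.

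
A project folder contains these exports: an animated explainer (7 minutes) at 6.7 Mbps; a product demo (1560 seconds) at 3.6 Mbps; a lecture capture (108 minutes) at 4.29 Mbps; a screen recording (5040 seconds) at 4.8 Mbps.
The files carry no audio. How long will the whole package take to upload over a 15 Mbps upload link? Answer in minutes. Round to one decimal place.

animated explainer: 6.700 Mbps × 420 s = 2814.0 Mb
product demo: 3.600 Mbps × 1560 s = 5616.0 Mb
lecture capture: 4.290 Mbps × 6480 s = 27799.2 Mb
screen recording: 4.800 Mbps × 5040 s = 24192.0 Mb
Total: 60421.2 Mb = 7552.6 MB.
At 15 Mbps: 60421.2 / 15 = 4028 s ≈ 67.1 minutes.

67.1 minutes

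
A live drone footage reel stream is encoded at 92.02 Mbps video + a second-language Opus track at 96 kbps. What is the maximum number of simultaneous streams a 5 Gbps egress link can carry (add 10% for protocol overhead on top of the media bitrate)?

49

Audio: 96 kbps = 0.096 Mbps.
Per-viewer media rate: 92.116 Mbps.
On the wire with 10% overhead: 101.328 Mbps.
5 Gbps = 5,000 Mbps; 5,000 / 101.328 = 49.34 → 49 viewers.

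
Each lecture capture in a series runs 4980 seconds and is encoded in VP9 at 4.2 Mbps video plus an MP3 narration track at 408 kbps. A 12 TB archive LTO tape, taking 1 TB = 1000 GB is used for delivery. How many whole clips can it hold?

4183

Audio: 408 kbps = 0.408 Mbps.
Total bitrate: 4.608 Mbps.
Per item: 4.608 Mbps × 4980 s = 22,948 Mb = 2,868 MB.
Capacity: 12 TB = 96,000,000 Mb; 4183.40 items → 4183 complete.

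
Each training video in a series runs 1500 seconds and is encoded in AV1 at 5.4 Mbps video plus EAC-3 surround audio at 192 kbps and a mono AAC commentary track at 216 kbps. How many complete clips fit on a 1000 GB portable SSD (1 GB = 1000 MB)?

918

Audio total: 192 + 216 = 408 kbps = 0.408 Mbps.
Total bitrate: 5.808 Mbps.
Per item: 5.808 Mbps × 1500 s = 8,712 Mb = 1,089 MB.
Capacity: 1000 GB = 8,000,000 Mb; 918.27 items → 918 complete.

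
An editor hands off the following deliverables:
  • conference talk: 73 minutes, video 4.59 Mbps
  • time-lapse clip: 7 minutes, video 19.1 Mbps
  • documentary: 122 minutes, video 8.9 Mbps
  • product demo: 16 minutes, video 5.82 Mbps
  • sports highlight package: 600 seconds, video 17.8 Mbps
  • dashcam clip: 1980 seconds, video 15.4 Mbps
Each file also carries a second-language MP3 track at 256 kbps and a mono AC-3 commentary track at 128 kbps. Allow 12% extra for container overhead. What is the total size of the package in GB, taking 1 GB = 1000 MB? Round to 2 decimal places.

Audio total: 256 + 128 = 384 kbps = 0.384 Mbps.
conference talk: 4.974 Mbps × 4380 s × 1.12 = 24400.5 Mb
time-lapse clip: 19.484 Mbps × 420 s × 1.12 = 9165.3 Mb
documentary: 9.284 Mbps × 7320 s × 1.12 = 76113.9 Mb
product demo: 6.204 Mbps × 960 s × 1.12 = 6670.5 Mb
sports highlight package: 18.184 Mbps × 600 s × 1.12 = 12219.6 Mb
dashcam clip: 15.784 Mbps × 1980 s × 1.12 = 35002.6 Mb
Total: 163572.5 Mb = 20446.6 MB.
= 20.45 GB.

20.45 GB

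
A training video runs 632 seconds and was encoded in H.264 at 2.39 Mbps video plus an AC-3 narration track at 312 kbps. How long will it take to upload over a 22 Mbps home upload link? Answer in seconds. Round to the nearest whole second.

Audio: 312 kbps = 0.312 Mbps.
Total bitrate: 2.702 Mbps.
File: 2.702 Mbps × 632 s = 1707.7 Mb.
At 22 Mbps: 1707.7 / 22 = 77.6 s ≈ 77.6 seconds.

78 seconds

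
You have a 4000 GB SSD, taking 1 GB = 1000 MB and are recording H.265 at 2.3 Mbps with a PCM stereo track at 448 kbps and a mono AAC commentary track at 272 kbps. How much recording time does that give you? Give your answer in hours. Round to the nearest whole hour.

2943 hours

Audio total: 448 + 272 = 720 kbps = 0.720 Mbps.
Total bitrate: 2.3 + 0.720 = 3.020 Mbps.
Capacity: 4000 GB = 32,000,000 Mb.
Recording time: 32,000,000 / 3.020 = 10,596,026 s ≈ 2,943 hours.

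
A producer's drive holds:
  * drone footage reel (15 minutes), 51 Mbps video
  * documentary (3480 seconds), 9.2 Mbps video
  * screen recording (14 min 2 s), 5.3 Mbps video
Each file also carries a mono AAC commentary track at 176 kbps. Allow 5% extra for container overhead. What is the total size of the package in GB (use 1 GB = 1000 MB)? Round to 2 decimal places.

10.93 GB

Audio: 176 kbps = 0.176 Mbps.
drone footage reel: 51.176 Mbps × 900 s × 1.05 = 48361.3 Mb
documentary: 9.376 Mbps × 3480 s × 1.05 = 34259.9 Mb
screen recording: 5.476 Mbps × 842 s × 1.05 = 4841.3 Mb
Total: 87462.6 Mb = 10932.8 MB.
= 10.93 GB.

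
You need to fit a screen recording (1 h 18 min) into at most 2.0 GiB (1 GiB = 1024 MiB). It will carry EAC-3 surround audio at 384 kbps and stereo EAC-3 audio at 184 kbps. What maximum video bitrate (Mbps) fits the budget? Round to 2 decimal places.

3.10 Mbps

Budget: 2.0 GiB = 17179.9 Mb.
1 h 18 min = 78 min = 4680 s
Total bitrate budget: 17179.9 Mb / 4680 s = 3.671 Mbps.
Audio total: 384 + 184 = 568 kbps = 0.568 Mbps.
Video: 3.671 − 0.568 = 3.103 Mbps.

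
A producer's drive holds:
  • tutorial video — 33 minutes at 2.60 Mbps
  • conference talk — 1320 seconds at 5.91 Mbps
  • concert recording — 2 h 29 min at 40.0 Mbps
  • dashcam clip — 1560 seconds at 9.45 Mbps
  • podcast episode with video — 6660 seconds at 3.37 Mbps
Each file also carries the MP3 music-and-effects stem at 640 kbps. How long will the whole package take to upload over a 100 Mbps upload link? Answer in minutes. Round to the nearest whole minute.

Audio: 640 kbps = 0.640 Mbps.
tutorial video: 3.240 Mbps × 1980 s = 6415.2 Mb
conference talk: 6.550 Mbps × 1320 s = 8646.0 Mb
concert recording: 40.640 Mbps × 8940 s = 363321.6 Mb
dashcam clip: 10.090 Mbps × 1560 s = 15740.4 Mb
podcast episode with video: 4.010 Mbps × 6660 s = 26706.6 Mb
Total: 420829.8 Mb = 52603.7 MB.
At 100 Mbps: 420829.8 / 100 = 4208 s ≈ 70.1 minutes.

70 minutes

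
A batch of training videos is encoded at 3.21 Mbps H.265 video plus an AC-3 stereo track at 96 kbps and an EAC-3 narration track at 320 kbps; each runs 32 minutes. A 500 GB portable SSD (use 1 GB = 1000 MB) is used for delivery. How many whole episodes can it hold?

574

32 min = 1920 s
Audio total: 96 + 320 = 416 kbps = 0.416 Mbps.
Total bitrate: 3.626 Mbps.
Per item: 3.626 Mbps × 1920 s = 6,962 Mb = 870.2 MB.
Capacity: 500 GB = 4,000,000 Mb; 574.55 items → 574 complete.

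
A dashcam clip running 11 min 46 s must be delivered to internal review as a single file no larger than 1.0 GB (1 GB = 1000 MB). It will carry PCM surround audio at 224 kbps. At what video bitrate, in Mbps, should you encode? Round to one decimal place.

11.1 Mbps

Budget: 1.0 GB = 8000.0 Mb.
11 min 46 s = 706 s
Total bitrate budget: 8000.0 Mb / 706 s = 11.331 Mbps.
Audio: 224 kbps = 0.224 Mbps.
Video: 11.331 − 0.224 = 11.107 Mbps.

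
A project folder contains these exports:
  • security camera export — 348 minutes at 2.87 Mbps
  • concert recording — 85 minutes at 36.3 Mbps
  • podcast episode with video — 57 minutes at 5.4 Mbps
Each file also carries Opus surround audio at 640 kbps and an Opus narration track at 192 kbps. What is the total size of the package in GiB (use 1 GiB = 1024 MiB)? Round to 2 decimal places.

33.53 GiB

Audio total: 640 + 192 = 832 kbps = 0.832 Mbps.
security camera export: 3.702 Mbps × 20880 s = 77297.8 Mb
concert recording: 37.132 Mbps × 5100 s = 189373.2 Mb
podcast episode with video: 6.232 Mbps × 3420 s = 21313.4 Mb
Total: 287984.4 Mb = 35998.1 MB.
= 33.53 GiB.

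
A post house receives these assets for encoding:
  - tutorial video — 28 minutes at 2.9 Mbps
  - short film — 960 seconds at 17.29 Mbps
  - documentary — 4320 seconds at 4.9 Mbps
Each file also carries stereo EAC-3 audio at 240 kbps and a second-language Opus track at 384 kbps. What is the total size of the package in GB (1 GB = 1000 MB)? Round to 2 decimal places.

Audio total: 240 + 384 = 624 kbps = 0.624 Mbps.
tutorial video: 3.524 Mbps × 1680 s = 5920.3 Mb
short film: 17.914 Mbps × 960 s = 17197.4 Mb
documentary: 5.524 Mbps × 4320 s = 23863.7 Mb
Total: 46981.4 Mb = 5872.7 MB.
= 5.873 GB.

5.87 GB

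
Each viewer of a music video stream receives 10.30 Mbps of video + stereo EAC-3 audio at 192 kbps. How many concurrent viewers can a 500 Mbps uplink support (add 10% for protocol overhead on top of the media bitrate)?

Audio: 192 kbps = 0.192 Mbps.
Per-viewer media rate: 10.492 Mbps.
On the wire with 10% overhead: 11.541 Mbps.
500 Mbps = 500.0 Mbps; 500.0 / 11.541 = 43.32 → 43 viewers.

43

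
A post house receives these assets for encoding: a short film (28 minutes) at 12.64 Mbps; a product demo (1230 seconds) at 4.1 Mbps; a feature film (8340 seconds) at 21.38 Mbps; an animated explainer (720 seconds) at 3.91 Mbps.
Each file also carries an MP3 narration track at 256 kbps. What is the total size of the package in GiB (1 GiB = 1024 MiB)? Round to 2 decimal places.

Audio: 256 kbps = 0.256 Mbps.
short film: 12.896 Mbps × 1680 s = 21665.3 Mb
product demo: 4.356 Mbps × 1230 s = 5357.9 Mb
feature film: 21.636 Mbps × 8340 s = 180444.2 Mb
animated explainer: 4.166 Mbps × 720 s = 2999.5 Mb
Total: 210466.9 Mb = 26308.4 MB.
= 24.50 GiB.

24.50 GiB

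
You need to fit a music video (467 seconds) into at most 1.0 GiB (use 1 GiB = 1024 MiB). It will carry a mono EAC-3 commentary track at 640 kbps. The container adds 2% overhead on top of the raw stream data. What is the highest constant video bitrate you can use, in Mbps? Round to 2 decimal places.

Budget: 1.0 GiB = 8589.9 Mb.
Stream payload after overhead: 8589.9 / 1.02 = 8421.5 Mb.
Total bitrate budget: 8421.5 Mb / 467 s = 18.033 Mbps.
Audio: 640 kbps = 0.640 Mbps.
Video: 18.033 − 0.640 = 17.393 Mbps.

17.39 Mbps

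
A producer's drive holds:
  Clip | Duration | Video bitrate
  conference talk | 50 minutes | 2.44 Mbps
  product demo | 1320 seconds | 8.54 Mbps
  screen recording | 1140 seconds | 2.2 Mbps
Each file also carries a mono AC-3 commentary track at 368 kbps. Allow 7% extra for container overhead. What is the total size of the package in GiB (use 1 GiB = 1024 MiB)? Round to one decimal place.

2.9 GiB

Audio: 368 kbps = 0.368 Mbps.
conference talk: 2.808 Mbps × 3000 s × 1.07 = 9013.7 Mb
product demo: 8.908 Mbps × 1320 s × 1.07 = 12581.7 Mb
screen recording: 2.568 Mbps × 1140 s × 1.07 = 3132.4 Mb
Total: 24727.8 Mb = 3091.0 MB.
= 2.879 GiB.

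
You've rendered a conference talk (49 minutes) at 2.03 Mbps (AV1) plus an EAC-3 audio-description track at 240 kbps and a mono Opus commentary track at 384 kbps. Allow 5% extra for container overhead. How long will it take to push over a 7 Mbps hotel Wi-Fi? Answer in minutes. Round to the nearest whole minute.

49 min = 2940 s
Audio total: 240 + 384 = 624 kbps = 0.624 Mbps.
Total bitrate: 2.654 Mbps.
File: 2.654 Mbps × 2940 s = 7802.8 Mb.
With 5% container overhead: ×1.05. → 8192.9 Mb.
At 7 Mbps: 8192.9 / 7 = 1170.4 s ≈ 19.5 minutes.

20 minutes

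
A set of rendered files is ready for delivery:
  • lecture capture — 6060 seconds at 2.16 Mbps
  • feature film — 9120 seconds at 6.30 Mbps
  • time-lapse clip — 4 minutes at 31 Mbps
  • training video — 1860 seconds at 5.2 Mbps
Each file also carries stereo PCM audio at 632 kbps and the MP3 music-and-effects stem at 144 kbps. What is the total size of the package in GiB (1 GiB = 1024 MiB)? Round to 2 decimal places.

11.77 GiB

Audio total: 632 + 144 = 776 kbps = 0.776 Mbps.
lecture capture: 2.936 Mbps × 6060 s = 17792.2 Mb
feature film: 7.076 Mbps × 9120 s = 64533.1 Mb
time-lapse clip: 31.776 Mbps × 240 s = 7626.2 Mb
training video: 5.976 Mbps × 1860 s = 11115.4 Mb
Total: 101066.9 Mb = 12633.4 MB.
= 11.77 GiB.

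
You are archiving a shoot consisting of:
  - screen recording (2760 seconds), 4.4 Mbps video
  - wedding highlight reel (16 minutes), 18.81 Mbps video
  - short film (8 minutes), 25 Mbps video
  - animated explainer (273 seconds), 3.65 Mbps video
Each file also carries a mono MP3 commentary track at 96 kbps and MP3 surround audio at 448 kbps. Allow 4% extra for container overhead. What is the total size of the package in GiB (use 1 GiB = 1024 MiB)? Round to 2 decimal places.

5.52 GiB

Audio total: 96 + 448 = 544 kbps = 0.544 Mbps.
screen recording: 4.944 Mbps × 2760 s × 1.04 = 14191.3 Mb
wedding highlight reel: 19.354 Mbps × 960 s × 1.04 = 19323.0 Mb
short film: 25.544 Mbps × 480 s × 1.04 = 12751.6 Mb
animated explainer: 4.194 Mbps × 273 s × 1.04 = 1190.8 Mb
Total: 47456.6 Mb = 5932.1 MB.
= 5.525 GiB.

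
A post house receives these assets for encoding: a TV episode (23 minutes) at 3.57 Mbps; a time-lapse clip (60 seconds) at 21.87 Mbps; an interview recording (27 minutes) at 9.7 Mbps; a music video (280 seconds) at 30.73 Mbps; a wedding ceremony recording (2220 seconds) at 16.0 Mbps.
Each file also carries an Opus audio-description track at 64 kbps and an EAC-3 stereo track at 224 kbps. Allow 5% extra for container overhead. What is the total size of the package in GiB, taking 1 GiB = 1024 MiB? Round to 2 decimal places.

Audio total: 64 + 224 = 288 kbps = 0.288 Mbps.
TV episode: 3.858 Mbps × 1380 s × 1.05 = 5590.2 Mb
time-lapse clip: 22.158 Mbps × 60 s × 1.05 = 1396.0 Mb
interview recording: 9.988 Mbps × 1620 s × 1.05 = 16989.6 Mb
music video: 31.018 Mbps × 280 s × 1.05 = 9119.3 Mb
wedding ceremony recording: 16.288 Mbps × 2220 s × 1.05 = 37967.3 Mb
Total: 71062.4 Mb = 8882.8 MB.
= 8.273 GiB.

8.27 GiB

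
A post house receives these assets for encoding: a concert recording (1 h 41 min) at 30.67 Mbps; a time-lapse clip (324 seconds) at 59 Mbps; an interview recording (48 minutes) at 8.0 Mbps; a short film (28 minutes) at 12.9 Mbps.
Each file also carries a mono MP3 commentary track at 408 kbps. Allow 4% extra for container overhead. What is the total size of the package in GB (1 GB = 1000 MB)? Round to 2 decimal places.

33.04 GB

Audio: 408 kbps = 0.408 Mbps.
concert recording: 31.078 Mbps × 6060 s × 1.04 = 195866.0 Mb
time-lapse clip: 59.408 Mbps × 324 s × 1.04 = 20018.1 Mb
interview recording: 8.408 Mbps × 2880 s × 1.04 = 25183.6 Mb
short film: 13.308 Mbps × 1680 s × 1.04 = 23251.7 Mb
Total: 264319.5 Mb = 33039.9 MB.
= 33.04 GB.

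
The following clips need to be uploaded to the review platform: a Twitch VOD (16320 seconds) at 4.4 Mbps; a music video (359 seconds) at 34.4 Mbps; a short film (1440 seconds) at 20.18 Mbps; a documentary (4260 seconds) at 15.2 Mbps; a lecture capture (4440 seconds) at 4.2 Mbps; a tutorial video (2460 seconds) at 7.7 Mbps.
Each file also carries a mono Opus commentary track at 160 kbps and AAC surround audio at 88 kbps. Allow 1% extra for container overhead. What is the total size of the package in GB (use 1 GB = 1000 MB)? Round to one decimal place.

Audio total: 160 + 88 = 248 kbps = 0.248 Mbps.
Twitch VOD: 4.648 Mbps × 16320 s × 1.01 = 76613.9 Mb
music video: 34.648 Mbps × 359 s × 1.01 = 12563.0 Mb
short film: 20.428 Mbps × 1440 s × 1.01 = 29710.5 Mb
documentary: 15.448 Mbps × 4260 s × 1.01 = 66466.6 Mb
lecture capture: 4.448 Mbps × 4440 s × 1.01 = 19946.6 Mb
tutorial video: 7.948 Mbps × 2460 s × 1.01 = 19747.6 Mb
Total: 225048.2 Mb = 28131.0 MB.
= 28.13 GB.

28.1 GB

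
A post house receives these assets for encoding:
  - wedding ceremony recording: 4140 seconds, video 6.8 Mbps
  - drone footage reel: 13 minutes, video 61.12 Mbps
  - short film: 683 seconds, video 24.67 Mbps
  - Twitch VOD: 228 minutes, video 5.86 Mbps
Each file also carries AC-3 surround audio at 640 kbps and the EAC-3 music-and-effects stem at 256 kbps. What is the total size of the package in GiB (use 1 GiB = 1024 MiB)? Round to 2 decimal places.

Audio total: 640 + 256 = 896 kbps = 0.896 Mbps.
wedding ceremony recording: 7.696 Mbps × 4140 s = 31861.4 Mb
drone footage reel: 62.016 Mbps × 780 s = 48372.5 Mb
short film: 25.566 Mbps × 683 s = 17461.6 Mb
Twitch VOD: 6.756 Mbps × 13680 s = 92422.1 Mb
Total: 190117.6 Mb = 23764.7 MB.
= 22.13 GiB.

22.13 GiB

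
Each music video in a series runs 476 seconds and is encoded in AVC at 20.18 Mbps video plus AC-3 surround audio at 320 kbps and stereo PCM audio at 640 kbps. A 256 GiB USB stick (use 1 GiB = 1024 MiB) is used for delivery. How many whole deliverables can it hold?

218

Audio total: 320 + 640 = 960 kbps = 0.960 Mbps.
Total bitrate: 21.140 Mbps.
Per item: 21.140 Mbps × 476 s = 10,063 Mb = 1,258 MB.
Capacity: 256 GiB = 2,199,023 Mb; 218.53 items → 218 complete.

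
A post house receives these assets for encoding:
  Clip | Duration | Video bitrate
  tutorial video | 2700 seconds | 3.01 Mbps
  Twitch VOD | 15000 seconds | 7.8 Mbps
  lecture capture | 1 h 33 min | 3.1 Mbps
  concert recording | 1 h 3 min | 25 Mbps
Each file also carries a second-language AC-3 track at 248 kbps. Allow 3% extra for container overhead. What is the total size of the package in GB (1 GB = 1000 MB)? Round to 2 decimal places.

31.37 GB

Audio: 248 kbps = 0.248 Mbps.
tutorial video: 3.258 Mbps × 2700 s × 1.03 = 9060.5 Mb
Twitch VOD: 8.048 Mbps × 15000 s × 1.03 = 124341.6 Mb
lecture capture: 3.348 Mbps × 5580 s × 1.03 = 19242.3 Mb
concert recording: 25.248 Mbps × 3780 s × 1.03 = 98300.6 Mb
Total: 250945.0 Mb = 31368.1 MB.
= 31.37 GB.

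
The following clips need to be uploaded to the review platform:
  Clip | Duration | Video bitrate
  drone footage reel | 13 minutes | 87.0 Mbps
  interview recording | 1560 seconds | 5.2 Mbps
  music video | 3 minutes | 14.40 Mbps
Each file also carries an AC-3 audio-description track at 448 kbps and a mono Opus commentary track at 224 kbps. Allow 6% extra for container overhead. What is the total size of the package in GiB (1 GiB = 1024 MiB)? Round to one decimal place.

Audio total: 448 + 224 = 672 kbps = 0.672 Mbps.
drone footage reel: 87.672 Mbps × 780 s × 1.06 = 72487.2 Mb
interview recording: 5.872 Mbps × 1560 s × 1.06 = 9709.9 Mb
music video: 15.072 Mbps × 180 s × 1.06 = 2875.7 Mb
Total: 85072.9 Mb = 10634.1 MB.
= 9.904 GiB.

9.9 GiB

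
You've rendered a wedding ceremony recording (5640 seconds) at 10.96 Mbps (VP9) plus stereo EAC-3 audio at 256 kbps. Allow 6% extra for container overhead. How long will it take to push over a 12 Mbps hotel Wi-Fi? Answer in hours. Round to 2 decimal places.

1.55 hours

Audio: 256 kbps = 0.256 Mbps.
Total bitrate: 11.216 Mbps.
File: 11.216 Mbps × 5640 s = 63258.2 Mb.
With 6% container overhead: ×1.06. → 67053.7 Mb.
At 12 Mbps: 67053.7 / 12 = 5587.8 s ≈ 1.55 hours.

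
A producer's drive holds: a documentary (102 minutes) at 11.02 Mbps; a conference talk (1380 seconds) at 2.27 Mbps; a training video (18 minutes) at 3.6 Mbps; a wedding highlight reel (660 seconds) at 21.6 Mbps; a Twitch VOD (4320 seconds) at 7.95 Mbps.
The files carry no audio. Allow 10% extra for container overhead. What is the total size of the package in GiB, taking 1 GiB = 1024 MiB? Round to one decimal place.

15.8 GiB

documentary: 11.020 Mbps × 6120 s × 1.10 = 74186.6 Mb
conference talk: 2.270 Mbps × 1380 s × 1.10 = 3445.9 Mb
training video: 3.600 Mbps × 1080 s × 1.10 = 4276.8 Mb
wedding highlight reel: 21.600 Mbps × 660 s × 1.10 = 15681.6 Mb
Twitch VOD: 7.950 Mbps × 4320 s × 1.10 = 37778.4 Mb
Total: 135369.3 Mb = 16921.2 MB.
= 15.76 GiB.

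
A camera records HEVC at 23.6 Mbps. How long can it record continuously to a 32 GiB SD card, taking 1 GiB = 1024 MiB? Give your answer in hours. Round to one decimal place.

Capacity: 32 GiB = 274,878 Mb.
Recording time: 274,878 / 23.600 = 11,647 s ≈ 3.24 hours.

3.2 hours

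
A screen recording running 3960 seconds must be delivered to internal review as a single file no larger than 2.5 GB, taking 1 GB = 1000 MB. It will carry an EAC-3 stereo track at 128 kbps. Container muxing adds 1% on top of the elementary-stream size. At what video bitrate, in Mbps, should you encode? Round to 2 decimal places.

4.87 Mbps

Budget: 2.5 GB = 20000.0 Mb.
Stream payload after overhead: 20000.0 / 1.01 = 19802.0 Mb.
Total bitrate budget: 19802.0 Mb / 3960 s = 5.001 Mbps.
Audio: 128 kbps = 0.128 Mbps.
Video: 5.001 − 0.128 = 4.873 Mbps.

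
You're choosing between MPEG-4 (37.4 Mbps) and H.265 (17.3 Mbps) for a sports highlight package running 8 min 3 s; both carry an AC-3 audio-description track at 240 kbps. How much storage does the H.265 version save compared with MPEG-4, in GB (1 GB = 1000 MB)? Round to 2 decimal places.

8 min 3 s = 483 s
Audio: 240 kbps = 0.240 Mbps.
MPEG-4: 37.640 Mbps × 483 s = 18180.1 Mb = 2.273 GB.
H.265: 17.540 Mbps × 483 s = 8471.8 Mb = 1.059 GB.
Saving: 2.273 − 1.059 = 1.214 GB.

1.21 GB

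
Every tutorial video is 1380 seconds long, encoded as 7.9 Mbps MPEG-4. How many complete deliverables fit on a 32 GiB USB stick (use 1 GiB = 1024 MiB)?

25

Per item: 7.900 Mbps × 1380 s = 10,902 Mb = 1,363 MB.
Capacity: 32 GiB = 274,878 Mb; 25.21 items → 25 complete.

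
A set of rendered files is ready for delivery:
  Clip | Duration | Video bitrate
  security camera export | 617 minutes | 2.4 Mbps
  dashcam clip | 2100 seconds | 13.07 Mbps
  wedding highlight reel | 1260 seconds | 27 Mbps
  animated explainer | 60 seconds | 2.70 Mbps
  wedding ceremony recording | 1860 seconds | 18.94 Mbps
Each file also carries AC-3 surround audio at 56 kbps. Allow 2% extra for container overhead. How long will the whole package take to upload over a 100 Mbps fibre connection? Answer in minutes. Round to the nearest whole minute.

32 minutes

Audio: 56 kbps = 0.056 Mbps.
security camera export: 2.456 Mbps × 37020 s × 1.02 = 92739.5 Mb
dashcam clip: 13.126 Mbps × 2100 s × 1.02 = 28115.9 Mb
wedding highlight reel: 27.056 Mbps × 1260 s × 1.02 = 34772.4 Mb
animated explainer: 2.756 Mbps × 60 s × 1.02 = 168.7 Mb
wedding ceremony recording: 18.996 Mbps × 1860 s × 1.02 = 36039.2 Mb
Total: 191835.7 Mb = 23979.5 MB.
At 100 Mbps: 191835.7 / 100 = 1918 s ≈ 32 minutes.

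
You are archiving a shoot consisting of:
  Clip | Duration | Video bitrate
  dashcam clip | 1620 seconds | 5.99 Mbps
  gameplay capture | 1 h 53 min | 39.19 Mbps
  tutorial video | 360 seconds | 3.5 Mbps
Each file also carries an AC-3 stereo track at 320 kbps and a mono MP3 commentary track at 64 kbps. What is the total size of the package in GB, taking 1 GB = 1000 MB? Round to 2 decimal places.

35.00 GB

Audio total: 320 + 64 = 384 kbps = 0.384 Mbps.
dashcam clip: 6.374 Mbps × 1620 s = 10325.9 Mb
gameplay capture: 39.574 Mbps × 6780 s = 268311.7 Mb
tutorial video: 3.884 Mbps × 360 s = 1398.2 Mb
Total: 280035.8 Mb = 35004.5 MB.
= 35.00 GB.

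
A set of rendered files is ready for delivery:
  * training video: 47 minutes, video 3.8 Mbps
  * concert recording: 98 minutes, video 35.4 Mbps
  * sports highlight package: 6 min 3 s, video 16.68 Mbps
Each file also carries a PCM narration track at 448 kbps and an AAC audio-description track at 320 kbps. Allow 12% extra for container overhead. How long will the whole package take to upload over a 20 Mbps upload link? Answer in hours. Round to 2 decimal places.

Audio total: 448 + 320 = 768 kbps = 0.768 Mbps.
training video: 4.568 Mbps × 2820 s × 1.12 = 14427.6 Mb
concert recording: 36.168 Mbps × 5880 s × 1.12 = 238188.0 Mb
sports highlight package: 17.448 Mbps × 363 s × 1.12 = 7093.7 Mb
Total: 259709.2 Mb = 32463.7 MB.
At 20 Mbps: 259709.2 / 20 = 12985 s ≈ 3.61 hours.

3.61 hours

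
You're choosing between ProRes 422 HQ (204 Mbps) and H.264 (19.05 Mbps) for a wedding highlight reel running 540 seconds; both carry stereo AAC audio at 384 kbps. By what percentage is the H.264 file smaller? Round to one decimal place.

Audio: 384 kbps = 0.384 Mbps.
ProRes 422 HQ: 204.384 Mbps × 540 s = 110367.4 Mb = 12.848 GiB.
H.264: 19.434 Mbps × 540 s = 10494.4 Mb = 1.222 GiB.
Reduction: (1 − 1.222/12.848) × 100 = 90.49%.

90.5%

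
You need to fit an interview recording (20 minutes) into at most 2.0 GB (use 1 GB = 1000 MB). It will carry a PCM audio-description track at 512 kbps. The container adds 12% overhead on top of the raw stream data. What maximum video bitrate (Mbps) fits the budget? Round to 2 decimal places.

Budget: 2.0 GB = 16000.0 Mb.
Stream payload after overhead: 16000.0 / 1.12 = 14285.7 Mb.
20 min = 1200 s
Total bitrate budget: 14285.7 Mb / 1200 s = 11.905 Mbps.
Audio: 512 kbps = 0.512 Mbps.
Video: 11.905 − 0.512 = 11.393 Mbps.

11.39 Mbps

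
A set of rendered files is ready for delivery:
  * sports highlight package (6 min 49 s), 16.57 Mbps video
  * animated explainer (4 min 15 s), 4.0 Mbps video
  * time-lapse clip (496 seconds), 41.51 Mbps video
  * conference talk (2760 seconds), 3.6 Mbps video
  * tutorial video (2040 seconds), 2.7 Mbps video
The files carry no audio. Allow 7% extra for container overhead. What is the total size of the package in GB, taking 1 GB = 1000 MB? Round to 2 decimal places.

sports highlight package: 16.570 Mbps × 409 s × 1.07 = 7251.5 Mb
animated explainer: 4.000 Mbps × 255 s × 1.07 = 1091.4 Mb
time-lapse clip: 41.510 Mbps × 496 s × 1.07 = 22030.2 Mb
conference talk: 3.600 Mbps × 2760 s × 1.07 = 10631.5 Mb
tutorial video: 2.700 Mbps × 2040 s × 1.07 = 5893.6 Mb
Total: 46898.2 Mb = 5862.3 MB.
= 5.862 GB.

5.86 GB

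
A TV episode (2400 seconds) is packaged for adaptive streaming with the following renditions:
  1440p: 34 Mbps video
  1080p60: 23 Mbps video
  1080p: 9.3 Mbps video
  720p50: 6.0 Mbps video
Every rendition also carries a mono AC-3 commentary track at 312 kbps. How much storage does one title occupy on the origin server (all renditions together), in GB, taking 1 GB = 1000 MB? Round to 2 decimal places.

22.06 GB

Audio: 312 kbps = 0.312 Mbps.
Sum of rendition bitrates: (34+0.312) + (23+0.312) + (9.3+0.312) + (6.0+0.312) = 73.548 Mbps.
× 2400 s = 176,515 Mb = 22,064 MB = 22.06 GB.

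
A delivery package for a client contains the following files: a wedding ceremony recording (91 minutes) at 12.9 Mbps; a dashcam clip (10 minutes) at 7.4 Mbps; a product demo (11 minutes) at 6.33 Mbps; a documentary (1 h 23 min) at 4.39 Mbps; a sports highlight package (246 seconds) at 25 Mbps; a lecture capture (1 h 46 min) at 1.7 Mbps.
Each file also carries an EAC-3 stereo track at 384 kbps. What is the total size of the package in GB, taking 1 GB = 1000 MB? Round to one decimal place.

Audio: 384 kbps = 0.384 Mbps.
wedding ceremony recording: 13.284 Mbps × 5460 s = 72530.6 Mb
dashcam clip: 7.784 Mbps × 600 s = 4670.4 Mb
product demo: 6.714 Mbps × 660 s = 4431.2 Mb
documentary: 4.774 Mbps × 4980 s = 23774.5 Mb
sports highlight package: 25.384 Mbps × 246 s = 6244.5 Mb
lecture capture: 2.084 Mbps × 6360 s = 13254.2 Mb
Total: 124905.5 Mb = 15613.2 MB.
= 15.61 GB.

15.6 GB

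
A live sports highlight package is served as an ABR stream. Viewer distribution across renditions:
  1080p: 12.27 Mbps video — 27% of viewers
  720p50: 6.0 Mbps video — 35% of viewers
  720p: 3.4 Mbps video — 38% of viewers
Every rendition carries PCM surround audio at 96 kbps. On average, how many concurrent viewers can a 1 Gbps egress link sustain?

Audio: 96 kbps = 0.096 Mbps.
Average per-viewer bitrate: 0.27×12.366 + 0.35×6.096 + 0.38×3.496 = 6.801 Mbps.
1 Gbps = 1,000 Mbps; 1,000 / 6.801 = 147.04 → 147.

147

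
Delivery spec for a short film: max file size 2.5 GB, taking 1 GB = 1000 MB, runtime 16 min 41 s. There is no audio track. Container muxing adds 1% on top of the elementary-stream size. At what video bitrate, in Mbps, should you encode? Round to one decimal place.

Budget: 2.5 GB = 20000.0 Mb.
Stream payload after overhead: 20000.0 / 1.01 = 19802.0 Mb.
16 min 41 s = 1001 s
Total bitrate budget: 19802.0 Mb / 1001 s = 19.782 Mbps.

19.8 Mbps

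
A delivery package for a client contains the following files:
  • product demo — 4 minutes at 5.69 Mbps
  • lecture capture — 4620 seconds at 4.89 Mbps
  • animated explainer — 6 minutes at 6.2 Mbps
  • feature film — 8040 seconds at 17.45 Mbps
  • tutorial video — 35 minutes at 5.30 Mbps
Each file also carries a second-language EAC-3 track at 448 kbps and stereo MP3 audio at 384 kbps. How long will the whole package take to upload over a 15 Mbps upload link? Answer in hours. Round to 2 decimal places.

3.53 hours

Audio total: 448 + 384 = 832 kbps = 0.832 Mbps.
product demo: 6.522 Mbps × 240 s = 1565.3 Mb
lecture capture: 5.722 Mbps × 4620 s = 26435.6 Mb
animated explainer: 7.032 Mbps × 360 s = 2531.5 Mb
feature film: 18.282 Mbps × 8040 s = 146987.3 Mb
tutorial video: 6.132 Mbps × 2100 s = 12877.2 Mb
Total: 190396.9 Mb = 23799.6 MB.
At 15 Mbps: 190396.9 / 15 = 12693 s ≈ 3.53 hours.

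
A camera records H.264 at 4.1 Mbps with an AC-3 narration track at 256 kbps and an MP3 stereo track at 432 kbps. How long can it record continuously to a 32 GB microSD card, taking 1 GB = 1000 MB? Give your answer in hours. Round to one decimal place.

14.9 hours

Audio total: 256 + 432 = 688 kbps = 0.688 Mbps.
Total bitrate: 4.1 + 0.688 = 4.788 Mbps.
Capacity: 32 GB = 256,000 Mb.
Recording time: 256,000 / 4.788 = 53,467 s ≈ 14.9 hours.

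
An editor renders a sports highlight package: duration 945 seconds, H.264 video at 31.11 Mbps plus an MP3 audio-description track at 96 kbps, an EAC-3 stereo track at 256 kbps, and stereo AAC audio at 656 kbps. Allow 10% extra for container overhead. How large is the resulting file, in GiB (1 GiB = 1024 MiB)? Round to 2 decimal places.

Audio total: 96 + 256 + 656 = 1008 kbps = 1.008 Mbps.
Total bitrate: 31.11 + 1.008 = 32.118 Mbps.
Stream data: 32.118 Mbps × 945 s = 30351.5 Mb.
With 10% container overhead: ×1.10.
33,387 Mb = 4,173,332,625 bytes ÷ 1,073,741,824 = 3.887 GiB.

3.89 GiB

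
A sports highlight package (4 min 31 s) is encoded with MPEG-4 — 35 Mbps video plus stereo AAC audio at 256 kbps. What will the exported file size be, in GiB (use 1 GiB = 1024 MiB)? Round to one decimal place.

1.1 GiB

4 min 31 s = 271 s
Audio: 256 kbps = 0.256 Mbps.
Total bitrate: 35 + 0.256 = 35.256 Mbps.
Stream data: 35.256 Mbps × 271 s = 9554.4 Mb.
9,554 Mb = 1,194,297,000 bytes ÷ 1,073,741,824 = 1.112 GiB.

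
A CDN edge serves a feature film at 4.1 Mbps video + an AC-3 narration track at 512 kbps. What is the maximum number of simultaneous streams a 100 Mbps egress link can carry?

21

Audio: 512 kbps = 0.512 Mbps.
Per-viewer media rate: 4.612 Mbps.
100 Mbps = 100.0 Mbps; 100.0 / 4.612 = 21.68 → 21 viewers.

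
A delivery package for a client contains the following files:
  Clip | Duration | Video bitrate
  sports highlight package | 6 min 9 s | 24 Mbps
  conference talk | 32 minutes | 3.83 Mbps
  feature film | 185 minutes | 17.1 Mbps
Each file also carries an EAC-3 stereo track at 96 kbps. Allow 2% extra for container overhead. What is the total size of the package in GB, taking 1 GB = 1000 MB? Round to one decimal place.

Audio: 96 kbps = 0.096 Mbps.
sports highlight package: 24.096 Mbps × 369 s × 1.02 = 9069.3 Mb
conference talk: 3.926 Mbps × 1920 s × 1.02 = 7688.7 Mb
feature film: 17.196 Mbps × 11100 s × 1.02 = 194693.1 Mb
Total: 211451.0 Mb = 26431.4 MB.
= 26.43 GB.

26.4 GB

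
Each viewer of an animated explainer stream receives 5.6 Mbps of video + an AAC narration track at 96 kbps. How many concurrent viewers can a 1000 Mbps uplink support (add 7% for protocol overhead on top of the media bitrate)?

Audio: 96 kbps = 0.096 Mbps.
Per-viewer media rate: 5.696 Mbps.
On the wire with 7% overhead: 6.095 Mbps.
1000 Mbps = 1,000 Mbps; 1,000 / 6.095 = 164.08 → 164 viewers.

164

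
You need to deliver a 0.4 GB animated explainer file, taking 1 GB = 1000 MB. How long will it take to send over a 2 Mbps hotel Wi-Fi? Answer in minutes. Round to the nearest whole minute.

File: 0.4 GB = 3200.0 Mb.
At 2 Mbps: 3200.0 / 2 = 1600.0 s ≈ 26.7 minutes.

27 minutes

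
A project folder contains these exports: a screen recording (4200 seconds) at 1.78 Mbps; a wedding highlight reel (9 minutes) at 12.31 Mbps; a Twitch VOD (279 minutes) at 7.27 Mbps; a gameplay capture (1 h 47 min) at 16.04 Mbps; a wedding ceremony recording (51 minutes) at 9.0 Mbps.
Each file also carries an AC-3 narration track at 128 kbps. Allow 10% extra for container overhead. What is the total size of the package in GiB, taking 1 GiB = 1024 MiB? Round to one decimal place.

34.6 GiB

Audio: 128 kbps = 0.128 Mbps.
screen recording: 1.908 Mbps × 4200 s × 1.10 = 8815.0 Mb
wedding highlight reel: 12.438 Mbps × 540 s × 1.10 = 7388.2 Mb
Twitch VOD: 7.398 Mbps × 16740 s × 1.10 = 136226.8 Mb
gameplay capture: 16.168 Mbps × 6420 s × 1.10 = 114178.4 Mb
wedding ceremony recording: 9.128 Mbps × 3060 s × 1.10 = 30724.8 Mb
Total: 297333.2 Mb = 37166.6 MB.
= 34.61 GiB.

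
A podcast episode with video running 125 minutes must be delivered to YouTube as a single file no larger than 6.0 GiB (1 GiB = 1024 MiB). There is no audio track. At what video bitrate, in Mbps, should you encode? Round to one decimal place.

6.9 Mbps

Budget: 6.0 GiB = 51539.6 Mb.
125 min = 7500 s
Total bitrate budget: 51539.6 Mb / 7500 s = 6.872 Mbps.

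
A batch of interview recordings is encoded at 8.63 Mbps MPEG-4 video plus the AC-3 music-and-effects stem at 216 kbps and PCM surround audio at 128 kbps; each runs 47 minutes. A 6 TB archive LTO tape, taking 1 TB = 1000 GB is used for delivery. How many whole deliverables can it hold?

1896

47 min = 2820 s
Audio total: 216 + 128 = 344 kbps = 0.344 Mbps.
Total bitrate: 8.974 Mbps.
Per item: 8.974 Mbps × 2820 s = 25,307 Mb = 3,163 MB.
Capacity: 6 TB = 48,000,000 Mb; 1896.73 items → 1896 complete.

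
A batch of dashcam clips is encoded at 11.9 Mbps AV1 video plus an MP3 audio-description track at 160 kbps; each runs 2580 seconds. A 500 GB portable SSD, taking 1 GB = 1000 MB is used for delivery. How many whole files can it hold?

Audio: 160 kbps = 0.160 Mbps.
Total bitrate: 12.060 Mbps.
Per item: 12.060 Mbps × 2580 s = 31,115 Mb = 3,889 MB.
Capacity: 500 GB = 4,000,000 Mb; 128.56 items → 128 complete.

128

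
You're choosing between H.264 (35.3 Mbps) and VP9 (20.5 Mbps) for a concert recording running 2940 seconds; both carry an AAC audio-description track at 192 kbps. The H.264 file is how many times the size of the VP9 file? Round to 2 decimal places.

Audio: 192 kbps = 0.192 Mbps.
H.264: 35.492 Mbps × 2940 s = 104346.5 Mb = 13.043 GB.
VP9: 20.692 Mbps × 2940 s = 60834.5 Mb = 7.604 GB.
Ratio: 13.043 / 7.604 = 1.715.

1.72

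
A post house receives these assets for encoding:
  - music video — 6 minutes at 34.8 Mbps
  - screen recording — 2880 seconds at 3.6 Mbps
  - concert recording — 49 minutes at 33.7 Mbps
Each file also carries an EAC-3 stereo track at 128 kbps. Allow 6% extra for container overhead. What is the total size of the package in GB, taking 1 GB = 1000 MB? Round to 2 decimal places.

Audio: 128 kbps = 0.128 Mbps.
music video: 34.928 Mbps × 360 s × 1.06 = 13328.5 Mb
screen recording: 3.728 Mbps × 2880 s × 1.06 = 11380.8 Mb
concert recording: 33.828 Mbps × 2940 s × 1.06 = 105421.6 Mb
Total: 130130.9 Mb = 16266.4 MB.
= 16.27 GB.

16.27 GB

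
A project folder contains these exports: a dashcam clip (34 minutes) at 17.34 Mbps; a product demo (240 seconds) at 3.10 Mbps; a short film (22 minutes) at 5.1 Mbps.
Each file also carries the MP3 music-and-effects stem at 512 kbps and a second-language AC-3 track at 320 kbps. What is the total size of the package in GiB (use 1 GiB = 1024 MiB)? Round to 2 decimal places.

Audio total: 512 + 320 = 832 kbps = 0.832 Mbps.
dashcam clip: 18.172 Mbps × 2040 s = 37070.9 Mb
product demo: 3.932 Mbps × 240 s = 943.7 Mb
short film: 5.932 Mbps × 1320 s = 7830.2 Mb
Total: 45844.8 Mb = 5730.6 MB.
= 5.337 GiB.

5.34 GiB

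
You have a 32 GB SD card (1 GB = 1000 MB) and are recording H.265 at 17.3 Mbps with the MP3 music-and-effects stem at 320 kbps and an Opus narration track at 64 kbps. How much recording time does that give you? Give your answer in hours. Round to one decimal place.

4.0 hours

Audio total: 320 + 64 = 384 kbps = 0.384 Mbps.
Total bitrate: 17.3 + 0.384 = 17.684 Mbps.
Capacity: 32 GB = 256,000 Mb.
Recording time: 256,000 / 17.684 = 14,476 s ≈ 4.02 hours.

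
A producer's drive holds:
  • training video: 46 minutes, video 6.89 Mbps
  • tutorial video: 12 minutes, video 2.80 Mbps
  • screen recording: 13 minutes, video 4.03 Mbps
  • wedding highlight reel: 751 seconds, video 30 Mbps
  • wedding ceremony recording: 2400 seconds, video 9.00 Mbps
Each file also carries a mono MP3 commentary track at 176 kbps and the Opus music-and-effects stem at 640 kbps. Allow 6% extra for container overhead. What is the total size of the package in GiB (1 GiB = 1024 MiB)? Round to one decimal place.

9.2 GiB

Audio total: 176 + 640 = 816 kbps = 0.816 Mbps.
training video: 7.706 Mbps × 2760 s × 1.06 = 22544.7 Mb
tutorial video: 3.616 Mbps × 720 s × 1.06 = 2759.7 Mb
screen recording: 4.846 Mbps × 780 s × 1.06 = 4006.7 Mb
wedding highlight reel: 30.816 Mbps × 751 s × 1.06 = 24531.4 Mb
wedding ceremony recording: 9.816 Mbps × 2400 s × 1.06 = 24971.9 Mb
Total: 78814.4 Mb = 9851.8 MB.
= 9.175 GiB.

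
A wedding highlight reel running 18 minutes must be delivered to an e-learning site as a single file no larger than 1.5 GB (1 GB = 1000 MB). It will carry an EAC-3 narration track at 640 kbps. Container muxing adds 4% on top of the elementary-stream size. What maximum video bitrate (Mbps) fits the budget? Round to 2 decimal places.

Budget: 1.5 GB = 12000.0 Mb.
Stream payload after overhead: 12000.0 / 1.04 = 11538.5 Mb.
18 min = 1080 s
Total bitrate budget: 11538.5 Mb / 1080 s = 10.684 Mbps.
Audio: 640 kbps = 0.640 Mbps.
Video: 10.684 − 0.640 = 10.044 Mbps.

10.04 Mbps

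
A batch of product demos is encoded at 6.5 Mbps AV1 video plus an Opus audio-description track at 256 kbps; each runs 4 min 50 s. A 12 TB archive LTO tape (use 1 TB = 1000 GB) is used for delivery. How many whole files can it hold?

4 min 50 s = 290 s
Audio: 256 kbps = 0.256 Mbps.
Total bitrate: 6.756 Mbps.
Per item: 6.756 Mbps × 290 s = 1,959 Mb = 244.9 MB.
Capacity: 12 TB = 96,000,000 Mb; 48998.59 items → 48998 complete.

48998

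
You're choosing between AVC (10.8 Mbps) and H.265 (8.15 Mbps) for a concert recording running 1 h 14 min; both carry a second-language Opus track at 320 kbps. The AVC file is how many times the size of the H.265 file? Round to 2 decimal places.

1.31

1 h 14 min = 74 min = 4440 s
Audio: 320 kbps = 0.320 Mbps.
AVC: 11.120 Mbps × 4440 s = 49372.8 Mb = 5.748 GiB.
H.265: 8.470 Mbps × 4440 s = 37606.8 Mb = 4.378 GiB.
Ratio: 5.748 / 4.378 = 1.313.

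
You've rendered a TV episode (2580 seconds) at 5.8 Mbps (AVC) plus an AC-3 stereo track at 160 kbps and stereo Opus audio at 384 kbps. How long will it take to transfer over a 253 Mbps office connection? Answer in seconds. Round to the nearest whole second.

Audio total: 160 + 384 = 544 kbps = 0.544 Mbps.
Total bitrate: 6.344 Mbps.
File: 6.344 Mbps × 2580 s = 16367.5 Mb.
At 253 Mbps: 16367.5 / 253 = 64.7 s ≈ 64.7 seconds.

65 seconds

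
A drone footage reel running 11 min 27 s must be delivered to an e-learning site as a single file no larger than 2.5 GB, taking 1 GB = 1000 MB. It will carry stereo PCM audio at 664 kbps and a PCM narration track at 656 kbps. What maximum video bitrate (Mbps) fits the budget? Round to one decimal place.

Budget: 2.5 GB = 20000.0 Mb.
11 min 27 s = 687 s
Total bitrate budget: 20000.0 Mb / 687 s = 29.112 Mbps.
Audio total: 664 + 656 = 1320 kbps = 1.320 Mbps.
Video: 29.112 − 1.320 = 27.792 Mbps.

27.8 Mbps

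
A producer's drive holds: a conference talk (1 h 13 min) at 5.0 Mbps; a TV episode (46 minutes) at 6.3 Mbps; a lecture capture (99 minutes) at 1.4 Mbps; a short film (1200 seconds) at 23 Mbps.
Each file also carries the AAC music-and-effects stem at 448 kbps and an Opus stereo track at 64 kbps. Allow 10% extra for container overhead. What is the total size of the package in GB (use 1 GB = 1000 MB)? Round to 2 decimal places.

11.35 GB

Audio total: 448 + 64 = 512 kbps = 0.512 Mbps.
conference talk: 5.512 Mbps × 4380 s × 1.10 = 26556.8 Mb
TV episode: 6.812 Mbps × 2760 s × 1.10 = 20681.2 Mb
lecture capture: 1.912 Mbps × 5940 s × 1.10 = 12493.0 Mb
short film: 23.512 Mbps × 1200 s × 1.10 = 31035.8 Mb
Total: 90766.9 Mb = 11345.9 MB.
= 11.35 GB.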